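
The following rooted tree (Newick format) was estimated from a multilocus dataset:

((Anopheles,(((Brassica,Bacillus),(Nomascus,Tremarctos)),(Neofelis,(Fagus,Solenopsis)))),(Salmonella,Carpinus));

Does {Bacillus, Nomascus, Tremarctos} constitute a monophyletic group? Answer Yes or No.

No

The MRCA of the listed taxa subtends ((Brassica,Bacillus),(Nomascus,Tremarctos)).
That clade also contains Brassica, which is not in the proposed group, so the group is not monophyletic.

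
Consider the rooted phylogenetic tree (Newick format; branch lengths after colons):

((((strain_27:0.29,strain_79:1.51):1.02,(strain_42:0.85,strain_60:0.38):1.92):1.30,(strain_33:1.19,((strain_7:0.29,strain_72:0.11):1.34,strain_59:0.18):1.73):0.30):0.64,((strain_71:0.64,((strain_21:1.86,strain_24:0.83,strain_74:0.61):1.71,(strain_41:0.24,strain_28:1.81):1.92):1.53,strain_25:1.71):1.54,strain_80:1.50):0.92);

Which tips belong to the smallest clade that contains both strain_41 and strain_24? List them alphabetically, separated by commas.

strain_21, strain_24, strain_28, strain_41, strain_74

Tracing strain_41: it sits inside (strain_41,strain_28).
Tracing strain_24: it sits inside (strain_21,strain_24,strain_74).
The smallest clade enclosing both is ((strain_21,strain_24,strain_74),(strain_41,strain_28)); the answer is its 5 terminal taxa in alphabetical order.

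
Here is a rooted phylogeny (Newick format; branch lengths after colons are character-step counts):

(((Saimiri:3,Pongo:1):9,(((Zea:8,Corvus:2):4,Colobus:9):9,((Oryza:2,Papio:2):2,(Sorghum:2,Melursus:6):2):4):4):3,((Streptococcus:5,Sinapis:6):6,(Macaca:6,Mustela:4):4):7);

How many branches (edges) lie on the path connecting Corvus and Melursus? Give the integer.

6

The MRCA of Corvus and Melursus is the node subtending (((Zea,Corvus),Colobus),((Oryza,Papio),(Sorghum,Melursus))).
From Corvus up to that node: 3 branches. From Melursus up to the same node: 3 branches. Total: 3 + 3 = 6.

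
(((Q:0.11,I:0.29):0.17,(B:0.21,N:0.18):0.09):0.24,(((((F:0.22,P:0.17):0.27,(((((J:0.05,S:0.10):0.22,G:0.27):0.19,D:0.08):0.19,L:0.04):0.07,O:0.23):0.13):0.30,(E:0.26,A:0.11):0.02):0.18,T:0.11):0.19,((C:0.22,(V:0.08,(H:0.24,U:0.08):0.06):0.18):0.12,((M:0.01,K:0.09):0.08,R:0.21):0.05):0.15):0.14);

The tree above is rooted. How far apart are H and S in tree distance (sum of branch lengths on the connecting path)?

2.32

The path runs H → … → MRCA → … → S; the MRCA is the node subtending (((((F,P),(((((J,S),G),D),L),O)),(E,A)),T),((C,(V,(H,U))),((M,K),R))).
Branch lengths along that path: 0.24 + 0.06 + 0.18 + 0.12 + 0.15 + 0.19 + 0.18 + 0.30 + 0.13 + 0.07 + 0.19 + 0.19 + 0.22 + 0.10 = 2.32.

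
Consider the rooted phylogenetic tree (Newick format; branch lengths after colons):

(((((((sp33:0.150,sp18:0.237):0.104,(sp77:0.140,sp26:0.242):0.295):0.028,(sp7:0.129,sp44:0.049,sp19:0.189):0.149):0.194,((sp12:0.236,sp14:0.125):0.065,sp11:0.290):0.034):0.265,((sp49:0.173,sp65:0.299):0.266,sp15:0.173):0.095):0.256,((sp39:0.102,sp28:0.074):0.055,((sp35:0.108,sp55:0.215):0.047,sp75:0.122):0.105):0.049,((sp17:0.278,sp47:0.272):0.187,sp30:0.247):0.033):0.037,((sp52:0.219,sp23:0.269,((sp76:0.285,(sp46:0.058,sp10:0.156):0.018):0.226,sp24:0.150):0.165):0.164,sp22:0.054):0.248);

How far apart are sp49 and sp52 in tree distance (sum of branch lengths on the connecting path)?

The path runs sp49 → … → MRCA → … → sp52; the MRCA is the root of the tree.
Branch lengths along that path: 0.173 + 0.266 + 0.095 + 0.256 + 0.037 + 0.248 + 0.164 + 0.219 = 1.458.

1.458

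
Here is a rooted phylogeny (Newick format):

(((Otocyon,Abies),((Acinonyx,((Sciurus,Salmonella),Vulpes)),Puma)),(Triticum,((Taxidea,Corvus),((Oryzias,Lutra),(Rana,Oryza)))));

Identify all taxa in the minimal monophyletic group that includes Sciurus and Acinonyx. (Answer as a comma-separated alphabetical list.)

Tracing Sciurus: it sits inside (Sciurus,Salmonella).
Tracing Acinonyx: it sits inside (Acinonyx,((Sciurus,Salmonella),Vulpes)).
The smallest clade enclosing both is (Acinonyx,((Sciurus,Salmonella),Vulpes)); the answer is its 4 terminal taxa in alphabetical order.

Acinonyx, Salmonella, Sciurus, Vulpes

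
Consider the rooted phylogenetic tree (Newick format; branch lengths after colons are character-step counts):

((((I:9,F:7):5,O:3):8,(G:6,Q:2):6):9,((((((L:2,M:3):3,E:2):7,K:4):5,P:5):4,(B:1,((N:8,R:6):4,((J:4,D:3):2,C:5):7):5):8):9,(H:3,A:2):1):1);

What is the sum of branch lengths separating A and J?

The path runs A → … → MRCA → … → J; the MRCA is the node subtending ((((((L,M),E),K),P),(B,((N,R),((J,D),C)))),(H,A)).
Branch lengths along that path: 2 + 1 + 9 + 8 + 5 + 7 + 2 + 4 = 38.

38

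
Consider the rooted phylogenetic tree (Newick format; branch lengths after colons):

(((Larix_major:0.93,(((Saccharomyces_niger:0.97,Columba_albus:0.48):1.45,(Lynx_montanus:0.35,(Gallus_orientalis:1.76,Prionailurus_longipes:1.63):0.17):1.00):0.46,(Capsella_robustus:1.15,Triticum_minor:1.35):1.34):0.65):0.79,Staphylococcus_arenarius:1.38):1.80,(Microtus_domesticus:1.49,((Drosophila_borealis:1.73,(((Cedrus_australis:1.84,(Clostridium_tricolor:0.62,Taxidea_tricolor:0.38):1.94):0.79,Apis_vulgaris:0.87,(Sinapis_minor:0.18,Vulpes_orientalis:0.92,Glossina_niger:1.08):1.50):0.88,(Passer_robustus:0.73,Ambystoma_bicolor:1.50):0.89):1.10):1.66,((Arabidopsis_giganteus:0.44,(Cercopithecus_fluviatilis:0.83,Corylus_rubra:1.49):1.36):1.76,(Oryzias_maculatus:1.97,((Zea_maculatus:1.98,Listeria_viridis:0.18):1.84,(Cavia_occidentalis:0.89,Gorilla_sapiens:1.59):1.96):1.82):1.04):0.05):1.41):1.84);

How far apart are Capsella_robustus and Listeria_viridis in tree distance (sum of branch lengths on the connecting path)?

The path runs Capsella_robustus → … → MRCA → … → Listeria_viridis; the MRCA is the root of the tree.
Branch lengths along that path: 1.15 + 1.34 + 0.65 + 0.79 + 1.80 + 1.84 + 1.41 + 0.05 + 1.04 + 1.82 + 1.84 + 0.18 = 13.91.

13.91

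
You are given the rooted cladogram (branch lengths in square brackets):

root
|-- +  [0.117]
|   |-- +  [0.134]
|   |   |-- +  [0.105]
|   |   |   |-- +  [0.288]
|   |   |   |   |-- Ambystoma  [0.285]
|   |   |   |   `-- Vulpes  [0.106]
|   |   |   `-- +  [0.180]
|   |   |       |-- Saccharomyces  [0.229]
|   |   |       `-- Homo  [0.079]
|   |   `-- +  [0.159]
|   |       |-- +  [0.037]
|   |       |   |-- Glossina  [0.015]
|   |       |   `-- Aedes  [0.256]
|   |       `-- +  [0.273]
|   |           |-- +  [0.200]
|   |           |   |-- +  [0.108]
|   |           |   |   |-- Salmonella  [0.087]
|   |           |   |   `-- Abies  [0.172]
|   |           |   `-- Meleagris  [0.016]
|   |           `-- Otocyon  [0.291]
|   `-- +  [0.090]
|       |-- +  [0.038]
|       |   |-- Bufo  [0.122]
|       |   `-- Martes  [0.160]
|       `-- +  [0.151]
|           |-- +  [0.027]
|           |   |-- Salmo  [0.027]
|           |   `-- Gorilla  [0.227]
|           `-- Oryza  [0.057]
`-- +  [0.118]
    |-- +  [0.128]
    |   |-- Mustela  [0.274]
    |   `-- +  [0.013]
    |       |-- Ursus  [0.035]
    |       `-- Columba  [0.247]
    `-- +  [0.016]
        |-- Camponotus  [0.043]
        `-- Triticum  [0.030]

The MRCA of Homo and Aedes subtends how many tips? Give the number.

The MRCA of Homo and Aedes is the node subtending (((Ambystoma,Vulpes),(Saccharomyces,Homo)),((Glossina,Aedes),(((Salmonella,Abies),Meleagris),Otocyon))).
That clade contains 10 terminal taxa: Abies, Aedes, Ambystoma, Glossina, Homo, Meleagris, Otocyon, Saccharomyces, Salmonella, Vulpes.

10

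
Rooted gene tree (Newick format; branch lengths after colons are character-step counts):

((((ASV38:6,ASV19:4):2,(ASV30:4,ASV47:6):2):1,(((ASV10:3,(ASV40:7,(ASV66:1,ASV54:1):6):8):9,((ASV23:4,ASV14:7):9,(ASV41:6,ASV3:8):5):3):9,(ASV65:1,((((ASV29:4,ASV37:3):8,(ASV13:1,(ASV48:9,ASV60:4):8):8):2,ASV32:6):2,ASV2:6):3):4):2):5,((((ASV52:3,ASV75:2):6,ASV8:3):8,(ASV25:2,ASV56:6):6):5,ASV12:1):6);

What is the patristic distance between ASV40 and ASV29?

56

The path runs ASV40 → … → MRCA → … → ASV29; the MRCA is the node subtending (((ASV10,(ASV40,(ASV66,ASV54))),((ASV23,ASV14),(ASV41,ASV3))),(ASV65,((((ASV29,ASV37),(ASV13,(ASV48,ASV60))),ASV32),ASV2))).
Branch lengths along that path: 7 + 8 + 9 + 9 + 4 + 3 + 2 + 2 + 8 + 4 = 56.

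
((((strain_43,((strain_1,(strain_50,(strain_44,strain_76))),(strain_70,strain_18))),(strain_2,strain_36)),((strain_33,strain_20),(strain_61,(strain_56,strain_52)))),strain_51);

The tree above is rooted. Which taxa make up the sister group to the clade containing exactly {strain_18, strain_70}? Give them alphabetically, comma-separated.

The clade containing exactly {strain_18, strain_70} attaches to the tree at the node subtending ((strain_1,(strain_50,(strain_44,strain_76))),(strain_70,strain_18)).
The other lineage descending from that same node — the sister group — is (strain_1,(strain_50,(strain_44,strain_76))); its 4 tips in alphabetical order are the answer.

strain_1, strain_44, strain_50, strain_76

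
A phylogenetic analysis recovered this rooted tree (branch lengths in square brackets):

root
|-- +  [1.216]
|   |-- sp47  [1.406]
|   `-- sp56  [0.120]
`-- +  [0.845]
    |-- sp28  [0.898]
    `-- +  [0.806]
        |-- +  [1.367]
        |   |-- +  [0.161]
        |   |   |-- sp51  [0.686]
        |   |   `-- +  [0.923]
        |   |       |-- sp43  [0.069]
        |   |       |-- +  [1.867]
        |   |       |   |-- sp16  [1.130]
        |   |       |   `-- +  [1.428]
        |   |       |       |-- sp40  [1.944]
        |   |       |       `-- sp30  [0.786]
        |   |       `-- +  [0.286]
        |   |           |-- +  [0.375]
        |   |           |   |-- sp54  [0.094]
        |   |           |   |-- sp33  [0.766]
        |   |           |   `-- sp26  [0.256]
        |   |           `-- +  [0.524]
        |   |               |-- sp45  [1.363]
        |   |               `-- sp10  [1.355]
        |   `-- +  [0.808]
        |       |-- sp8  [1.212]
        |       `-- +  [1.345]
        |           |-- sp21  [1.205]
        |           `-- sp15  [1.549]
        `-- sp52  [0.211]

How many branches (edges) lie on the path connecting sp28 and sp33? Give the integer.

8

The MRCA of sp28 and sp33 is the node subtending (sp28,(((sp51,(sp43,(sp16,(sp40,sp30)),((sp54,sp33,sp26),(sp45,sp10)))),(sp8,(sp21,sp15))),sp52)).
From sp28 up to that node: 1 branch. From sp33 up to the same node: 7 branches. Total: 1 + 7 = 8.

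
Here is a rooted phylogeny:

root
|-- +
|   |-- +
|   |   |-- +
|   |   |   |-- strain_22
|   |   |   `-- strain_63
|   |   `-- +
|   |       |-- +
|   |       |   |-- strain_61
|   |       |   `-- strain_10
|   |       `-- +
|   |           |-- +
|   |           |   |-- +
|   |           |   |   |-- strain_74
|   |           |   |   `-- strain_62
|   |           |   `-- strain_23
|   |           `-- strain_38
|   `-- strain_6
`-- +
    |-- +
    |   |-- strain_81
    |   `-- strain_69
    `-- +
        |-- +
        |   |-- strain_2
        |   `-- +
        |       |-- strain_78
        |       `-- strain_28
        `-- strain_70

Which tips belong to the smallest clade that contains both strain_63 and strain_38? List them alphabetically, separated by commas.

Tracing strain_63: it sits inside (strain_22,strain_63).
Tracing strain_38: it sits inside (((strain_74,strain_62),strain_23),strain_38).
The smallest clade enclosing both is ((strain_22,strain_63),((strain_61,strain_10),(((strain_74,strain_62),strain_23),strain_38))); the answer is its 8 terminal taxa in alphabetical order.

strain_10, strain_22, strain_23, strain_38, strain_61, strain_62, strain_63, strain_74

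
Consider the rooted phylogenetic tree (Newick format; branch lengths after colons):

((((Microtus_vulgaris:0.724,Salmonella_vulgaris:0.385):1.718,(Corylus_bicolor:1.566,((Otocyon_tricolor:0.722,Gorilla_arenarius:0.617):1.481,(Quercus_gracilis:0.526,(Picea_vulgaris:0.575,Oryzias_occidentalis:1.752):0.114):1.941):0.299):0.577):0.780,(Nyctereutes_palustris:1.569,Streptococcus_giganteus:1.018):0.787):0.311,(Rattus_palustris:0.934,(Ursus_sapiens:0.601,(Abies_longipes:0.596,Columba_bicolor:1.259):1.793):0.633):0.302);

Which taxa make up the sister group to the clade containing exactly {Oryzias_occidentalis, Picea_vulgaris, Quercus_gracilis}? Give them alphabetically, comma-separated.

Gorilla_arenarius, Otocyon_tricolor

The clade containing exactly {Oryzias_occidentalis, Picea_vulgaris, Quercus_gracilis} attaches to the tree at the node subtending ((Otocyon_tricolor,Gorilla_arenarius),(Quercus_gracilis,(Picea_vulgaris,Oryzias_occidentalis))).
The other lineage descending from that same node — the sister group — is (Otocyon_tricolor,Gorilla_arenarius); its 2 tips in alphabetical order are the answer.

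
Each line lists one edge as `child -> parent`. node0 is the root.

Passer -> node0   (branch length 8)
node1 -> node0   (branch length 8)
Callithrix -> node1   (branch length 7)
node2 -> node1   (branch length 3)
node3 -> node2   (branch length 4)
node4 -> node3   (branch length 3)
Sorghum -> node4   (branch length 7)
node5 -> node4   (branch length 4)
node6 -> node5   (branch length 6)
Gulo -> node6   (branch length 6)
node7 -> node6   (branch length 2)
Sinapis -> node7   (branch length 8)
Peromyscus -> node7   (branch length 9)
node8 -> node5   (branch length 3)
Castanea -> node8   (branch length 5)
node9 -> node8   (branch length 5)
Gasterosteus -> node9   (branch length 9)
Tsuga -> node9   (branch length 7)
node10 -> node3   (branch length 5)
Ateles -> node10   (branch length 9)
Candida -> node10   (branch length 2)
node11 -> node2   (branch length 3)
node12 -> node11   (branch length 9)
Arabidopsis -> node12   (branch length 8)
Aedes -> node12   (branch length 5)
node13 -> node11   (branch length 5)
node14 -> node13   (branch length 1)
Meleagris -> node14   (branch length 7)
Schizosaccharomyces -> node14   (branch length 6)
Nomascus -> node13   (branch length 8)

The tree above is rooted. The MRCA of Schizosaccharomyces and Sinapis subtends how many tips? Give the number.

The MRCA of Schizosaccharomyces and Sinapis is the node subtending (((Sorghum,((Gulo,(Sinapis,Peromyscus)),(Castanea,(Gasterosteus,Tsuga)))),(Ateles,Candida)),((Arabidopsis,Aedes),((Meleagris,Schizosaccharomyces),Nomascus))).
That clade contains 14 terminal taxa: Aedes, Arabidopsis, Ateles, Candida, Castanea, Gasterosteus, Gulo, Meleagris, Nomascus, Peromyscus, Schizosaccharomyces, Sinapis, Sorghum, Tsuga.

14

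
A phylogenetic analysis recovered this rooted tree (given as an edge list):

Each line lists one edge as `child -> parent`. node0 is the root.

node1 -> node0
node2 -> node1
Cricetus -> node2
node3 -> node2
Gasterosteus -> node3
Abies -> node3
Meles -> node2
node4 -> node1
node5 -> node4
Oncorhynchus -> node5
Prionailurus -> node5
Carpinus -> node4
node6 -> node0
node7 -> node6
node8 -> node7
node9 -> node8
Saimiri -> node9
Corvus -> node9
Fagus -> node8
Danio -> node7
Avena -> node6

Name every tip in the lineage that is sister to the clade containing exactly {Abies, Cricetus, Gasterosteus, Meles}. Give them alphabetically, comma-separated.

The clade containing exactly {Abies, Cricetus, Gasterosteus, Meles} attaches to the tree at the node subtending ((Cricetus,(Gasterosteus,Abies),Meles),((Oncorhynchus,Prionailurus),Carpinus)).
The other lineage descending from that same node — the sister group — is ((Oncorhynchus,Prionailurus),Carpinus); its 3 tips in alphabetical order are the answer.

Carpinus, Oncorhynchus, Prionailurus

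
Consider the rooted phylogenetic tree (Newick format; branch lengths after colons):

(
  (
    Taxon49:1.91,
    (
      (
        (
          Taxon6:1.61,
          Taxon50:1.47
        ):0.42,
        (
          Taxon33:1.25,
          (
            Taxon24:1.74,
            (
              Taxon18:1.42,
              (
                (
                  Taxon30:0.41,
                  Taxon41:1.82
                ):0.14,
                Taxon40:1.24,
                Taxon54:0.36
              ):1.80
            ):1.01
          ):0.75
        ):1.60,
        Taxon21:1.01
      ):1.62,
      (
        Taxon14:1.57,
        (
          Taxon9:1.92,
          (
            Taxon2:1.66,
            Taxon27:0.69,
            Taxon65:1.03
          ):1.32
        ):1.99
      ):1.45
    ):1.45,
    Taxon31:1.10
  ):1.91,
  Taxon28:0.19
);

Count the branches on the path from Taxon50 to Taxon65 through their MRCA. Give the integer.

7

The MRCA of Taxon50 and Taxon65 is the node subtending (((Taxon6,Taxon50),(Taxon33,(Taxon24,(Taxon18,((Taxon30,Taxon41),Taxon40,Taxon54)))),Taxon21),(Taxon14,(Taxon9,(Taxon2,Taxon27,Taxon65)))).
From Taxon50 up to that node: 3 branches. From Taxon65 up to the same node: 4 branches. Total: 3 + 4 = 7.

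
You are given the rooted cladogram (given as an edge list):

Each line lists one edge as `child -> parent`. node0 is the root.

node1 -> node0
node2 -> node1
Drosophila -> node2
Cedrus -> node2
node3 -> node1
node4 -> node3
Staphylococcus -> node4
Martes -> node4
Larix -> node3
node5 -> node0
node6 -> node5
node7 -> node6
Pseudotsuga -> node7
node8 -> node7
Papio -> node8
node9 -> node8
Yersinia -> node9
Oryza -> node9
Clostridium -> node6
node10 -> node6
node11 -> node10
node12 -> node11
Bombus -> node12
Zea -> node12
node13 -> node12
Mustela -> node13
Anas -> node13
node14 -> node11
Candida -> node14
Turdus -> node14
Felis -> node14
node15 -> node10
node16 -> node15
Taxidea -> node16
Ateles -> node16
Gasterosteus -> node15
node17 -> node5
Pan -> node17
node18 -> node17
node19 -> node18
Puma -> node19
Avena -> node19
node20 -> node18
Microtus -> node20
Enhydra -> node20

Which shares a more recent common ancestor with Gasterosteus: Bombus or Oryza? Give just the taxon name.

Bombus

The MRCA of Gasterosteus and Bombus subtends (((Bombus,Zea,(Mustela,Anas)),(Candida,Turdus,Felis)),((Taxidea,Ateles),Gasterosteus)) (10 taxa).
The MRCA of Gasterosteus and Oryza subtends ((Pseudotsuga,(Papio,(Yersinia,Oryza))),Clostridium,(((Bombus,Zea,(Mustela,Anas)),(Candida,Turdus,Felis)),((Taxidea,Ateles),Gasterosteus))) (15 taxa).
The first is nested inside the second, so Gasterosteus shares a more recent common ancestor with Bombus.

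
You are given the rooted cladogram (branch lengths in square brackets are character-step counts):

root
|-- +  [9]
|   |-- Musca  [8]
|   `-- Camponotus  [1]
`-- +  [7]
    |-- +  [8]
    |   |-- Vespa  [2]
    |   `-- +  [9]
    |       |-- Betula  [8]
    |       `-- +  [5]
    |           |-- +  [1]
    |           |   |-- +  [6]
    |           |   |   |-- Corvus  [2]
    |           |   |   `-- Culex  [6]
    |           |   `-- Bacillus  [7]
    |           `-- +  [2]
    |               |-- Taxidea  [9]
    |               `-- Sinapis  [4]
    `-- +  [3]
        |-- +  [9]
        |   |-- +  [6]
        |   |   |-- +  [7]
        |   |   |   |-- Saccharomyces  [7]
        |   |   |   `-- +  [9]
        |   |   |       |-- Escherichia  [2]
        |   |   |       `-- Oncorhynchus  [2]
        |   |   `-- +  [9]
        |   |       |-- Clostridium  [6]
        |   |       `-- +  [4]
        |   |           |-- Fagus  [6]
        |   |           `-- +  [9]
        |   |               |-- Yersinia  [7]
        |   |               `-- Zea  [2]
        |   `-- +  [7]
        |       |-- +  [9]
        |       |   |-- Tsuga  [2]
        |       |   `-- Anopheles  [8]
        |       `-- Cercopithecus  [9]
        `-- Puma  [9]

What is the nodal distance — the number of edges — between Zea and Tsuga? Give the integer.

8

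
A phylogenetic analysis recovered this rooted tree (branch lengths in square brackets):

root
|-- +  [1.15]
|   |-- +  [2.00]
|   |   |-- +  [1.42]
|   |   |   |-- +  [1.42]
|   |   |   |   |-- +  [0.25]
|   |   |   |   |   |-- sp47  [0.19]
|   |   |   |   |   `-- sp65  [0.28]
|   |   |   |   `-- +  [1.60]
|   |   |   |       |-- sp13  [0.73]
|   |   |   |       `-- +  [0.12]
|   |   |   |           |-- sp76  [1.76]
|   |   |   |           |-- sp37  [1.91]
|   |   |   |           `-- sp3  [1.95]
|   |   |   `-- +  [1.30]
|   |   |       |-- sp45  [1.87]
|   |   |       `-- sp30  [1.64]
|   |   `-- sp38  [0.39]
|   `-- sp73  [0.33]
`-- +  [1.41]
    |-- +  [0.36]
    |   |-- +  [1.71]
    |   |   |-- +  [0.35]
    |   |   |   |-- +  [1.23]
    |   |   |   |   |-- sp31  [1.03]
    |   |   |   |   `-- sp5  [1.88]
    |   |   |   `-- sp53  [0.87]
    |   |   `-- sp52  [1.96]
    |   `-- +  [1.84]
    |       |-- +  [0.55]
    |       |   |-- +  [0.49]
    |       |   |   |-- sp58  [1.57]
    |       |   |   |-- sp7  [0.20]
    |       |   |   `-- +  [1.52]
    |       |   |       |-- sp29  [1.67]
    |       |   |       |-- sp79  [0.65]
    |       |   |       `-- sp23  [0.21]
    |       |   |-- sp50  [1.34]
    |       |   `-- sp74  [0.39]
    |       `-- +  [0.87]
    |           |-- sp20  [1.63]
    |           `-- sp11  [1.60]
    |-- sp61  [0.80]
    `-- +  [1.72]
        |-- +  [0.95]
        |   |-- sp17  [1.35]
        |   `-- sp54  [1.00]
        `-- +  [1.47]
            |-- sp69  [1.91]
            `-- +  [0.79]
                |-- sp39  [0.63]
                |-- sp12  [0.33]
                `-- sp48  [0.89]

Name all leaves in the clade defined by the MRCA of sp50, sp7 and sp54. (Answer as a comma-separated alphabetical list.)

sp11, sp12, sp17, sp20, sp23, sp29, sp31, sp39, sp48, sp5, sp50, sp52, sp53, sp54, sp58, sp61, sp69, sp7, sp74, sp79

Tracing sp50: it sits inside ((sp58,sp7,(sp29,sp79,sp23)),sp50,sp74).
Tracing sp7: it sits inside (sp58,sp7,(sp29,sp79,sp23)).
Tracing sp54: it sits inside (sp17,sp54).
The smallest clade enclosing all 3 is (((((sp31,sp5),sp53),sp52),(((sp58,sp7,(sp29,sp79,sp23)),sp50,sp74),(sp20,sp11))),sp61,((sp17,sp54),(sp69,(sp39,sp12,sp48)))); the answer is its 20 terminal taxa in alphabetical order.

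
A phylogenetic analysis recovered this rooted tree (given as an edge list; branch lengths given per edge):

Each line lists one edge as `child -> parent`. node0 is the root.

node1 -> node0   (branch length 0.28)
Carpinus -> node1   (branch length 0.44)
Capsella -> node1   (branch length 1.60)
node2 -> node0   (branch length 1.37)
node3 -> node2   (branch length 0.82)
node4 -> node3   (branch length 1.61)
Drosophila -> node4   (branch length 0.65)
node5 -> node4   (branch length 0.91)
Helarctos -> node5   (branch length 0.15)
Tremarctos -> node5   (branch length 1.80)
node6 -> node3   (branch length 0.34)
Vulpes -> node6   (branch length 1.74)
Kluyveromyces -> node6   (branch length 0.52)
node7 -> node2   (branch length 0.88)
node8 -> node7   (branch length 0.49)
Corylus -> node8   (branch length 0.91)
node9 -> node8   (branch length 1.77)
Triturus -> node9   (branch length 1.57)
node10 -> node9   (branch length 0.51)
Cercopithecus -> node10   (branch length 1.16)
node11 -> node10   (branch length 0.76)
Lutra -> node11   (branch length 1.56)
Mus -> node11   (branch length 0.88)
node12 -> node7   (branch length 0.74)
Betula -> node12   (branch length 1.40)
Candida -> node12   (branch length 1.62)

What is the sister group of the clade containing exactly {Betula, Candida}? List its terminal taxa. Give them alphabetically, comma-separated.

Cercopithecus, Corylus, Lutra, Mus, Triturus

The clade containing exactly {Betula, Candida} attaches to the tree at the node subtending ((Corylus,(Triturus,(Cercopithecus,(Lutra,Mus)))),(Betula,Candida)).
The other lineage descending from that same node — the sister group — is (Corylus,(Triturus,(Cercopithecus,(Lutra,Mus)))); its 5 tips in alphabetical order are the answer.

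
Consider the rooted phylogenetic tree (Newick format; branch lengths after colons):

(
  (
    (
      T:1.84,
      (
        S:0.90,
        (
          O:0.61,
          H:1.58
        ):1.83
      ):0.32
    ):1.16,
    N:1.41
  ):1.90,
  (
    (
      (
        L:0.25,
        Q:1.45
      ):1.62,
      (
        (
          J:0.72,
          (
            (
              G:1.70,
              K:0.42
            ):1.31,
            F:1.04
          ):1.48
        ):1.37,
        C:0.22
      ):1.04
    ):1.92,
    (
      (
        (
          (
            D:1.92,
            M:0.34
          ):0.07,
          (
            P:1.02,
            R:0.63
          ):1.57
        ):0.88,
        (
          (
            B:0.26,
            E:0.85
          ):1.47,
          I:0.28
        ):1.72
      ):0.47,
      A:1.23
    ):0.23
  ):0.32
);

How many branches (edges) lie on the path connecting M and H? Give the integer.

The MRCA of M and H is the root of the tree.
From M up to that node: 6 branches. From H up to the same node: 5 branches. Total: 6 + 5 = 11.

11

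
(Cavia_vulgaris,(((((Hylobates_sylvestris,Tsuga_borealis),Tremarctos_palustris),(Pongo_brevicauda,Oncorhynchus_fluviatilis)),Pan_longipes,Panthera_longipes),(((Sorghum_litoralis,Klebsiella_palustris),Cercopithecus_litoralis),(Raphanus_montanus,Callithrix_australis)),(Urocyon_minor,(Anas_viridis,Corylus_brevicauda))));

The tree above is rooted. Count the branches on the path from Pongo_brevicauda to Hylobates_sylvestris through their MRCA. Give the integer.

5

The MRCA of Pongo_brevicauda and Hylobates_sylvestris is the node subtending (((Hylobates_sylvestris,Tsuga_borealis),Tremarctos_palustris),(Pongo_brevicauda,Oncorhynchus_fluviatilis)).
From Pongo_brevicauda up to that node: 2 branches. From Hylobates_sylvestris up to the same node: 3 branches. Total: 2 + 3 = 5.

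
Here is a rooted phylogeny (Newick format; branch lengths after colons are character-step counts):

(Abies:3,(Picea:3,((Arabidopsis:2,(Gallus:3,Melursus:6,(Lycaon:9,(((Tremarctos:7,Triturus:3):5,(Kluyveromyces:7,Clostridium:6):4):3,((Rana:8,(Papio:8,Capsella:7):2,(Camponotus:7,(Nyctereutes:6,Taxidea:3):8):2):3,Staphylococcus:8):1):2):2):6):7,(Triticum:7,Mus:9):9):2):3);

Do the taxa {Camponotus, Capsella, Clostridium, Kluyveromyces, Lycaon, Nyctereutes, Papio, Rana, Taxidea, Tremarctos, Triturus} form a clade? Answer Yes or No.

The MRCA of the listed taxa subtends (Lycaon,(((Tremarctos,Triturus),(Kluyveromyces,Clostridium)),((Rana,(Papio,Capsella),(Camponotus,(Nyctereutes,Taxidea))),Staphylococcus))).
That clade also contains Staphylococcus, which is not in the proposed group, so the group is not monophyletic.

No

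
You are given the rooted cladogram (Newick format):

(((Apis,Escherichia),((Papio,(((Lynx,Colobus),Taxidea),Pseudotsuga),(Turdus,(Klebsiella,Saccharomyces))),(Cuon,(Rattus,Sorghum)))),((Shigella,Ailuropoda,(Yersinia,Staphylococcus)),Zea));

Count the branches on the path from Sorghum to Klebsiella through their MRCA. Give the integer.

The MRCA of Sorghum and Klebsiella is the node subtending ((Papio,(((Lynx,Colobus),Taxidea),Pseudotsuga),(Turdus,(Klebsiella,Saccharomyces))),(Cuon,(Rattus,Sorghum))).
From Sorghum up to that node: 3 branches. From Klebsiella up to the same node: 4 branches. Total: 3 + 4 = 7.

7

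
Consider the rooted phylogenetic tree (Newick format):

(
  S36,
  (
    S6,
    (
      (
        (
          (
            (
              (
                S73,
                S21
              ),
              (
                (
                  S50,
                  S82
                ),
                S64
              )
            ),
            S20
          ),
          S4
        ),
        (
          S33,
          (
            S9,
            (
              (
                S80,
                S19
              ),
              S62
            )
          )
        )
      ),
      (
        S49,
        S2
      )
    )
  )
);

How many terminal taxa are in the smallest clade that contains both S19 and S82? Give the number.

12

The MRCA of S19 and S82 is the node subtending (((((S73,S21),((S50,S82),S64)),S20),S4),(S33,(S9,((S80,S19),S62)))).
That clade contains 12 terminal taxa: S19, S20, S21, S33, S4, S50, S62, S64, S73, S80, S82, S9.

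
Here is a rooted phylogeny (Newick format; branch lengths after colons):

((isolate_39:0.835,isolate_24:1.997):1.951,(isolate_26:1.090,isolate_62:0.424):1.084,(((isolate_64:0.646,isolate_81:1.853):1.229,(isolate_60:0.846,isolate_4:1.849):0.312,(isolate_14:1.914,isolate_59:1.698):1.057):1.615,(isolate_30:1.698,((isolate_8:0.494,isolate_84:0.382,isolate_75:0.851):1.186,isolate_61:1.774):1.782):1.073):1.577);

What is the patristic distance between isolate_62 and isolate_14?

The path runs isolate_62 → … → MRCA → … → isolate_14; the MRCA is the root of the tree.
Branch lengths along that path: 0.424 + 1.084 + 1.577 + 1.615 + 1.057 + 1.914 = 7.671.

7.671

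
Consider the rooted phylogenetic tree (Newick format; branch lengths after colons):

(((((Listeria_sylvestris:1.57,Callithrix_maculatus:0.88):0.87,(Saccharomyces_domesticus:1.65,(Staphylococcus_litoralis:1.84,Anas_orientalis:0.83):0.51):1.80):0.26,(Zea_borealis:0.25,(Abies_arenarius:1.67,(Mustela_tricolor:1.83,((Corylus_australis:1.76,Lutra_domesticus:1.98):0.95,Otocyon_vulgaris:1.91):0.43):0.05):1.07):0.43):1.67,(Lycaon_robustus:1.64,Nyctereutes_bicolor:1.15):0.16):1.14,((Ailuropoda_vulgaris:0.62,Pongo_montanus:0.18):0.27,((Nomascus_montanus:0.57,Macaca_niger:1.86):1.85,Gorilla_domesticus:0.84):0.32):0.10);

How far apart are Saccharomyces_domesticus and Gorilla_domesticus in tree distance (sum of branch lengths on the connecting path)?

The path runs Saccharomyces_domesticus → … → MRCA → … → Gorilla_domesticus; the MRCA is the root of the tree.
Branch lengths along that path: 1.65 + 1.80 + 0.26 + 1.67 + 1.14 + 0.10 + 0.32 + 0.84 = 7.78.

7.78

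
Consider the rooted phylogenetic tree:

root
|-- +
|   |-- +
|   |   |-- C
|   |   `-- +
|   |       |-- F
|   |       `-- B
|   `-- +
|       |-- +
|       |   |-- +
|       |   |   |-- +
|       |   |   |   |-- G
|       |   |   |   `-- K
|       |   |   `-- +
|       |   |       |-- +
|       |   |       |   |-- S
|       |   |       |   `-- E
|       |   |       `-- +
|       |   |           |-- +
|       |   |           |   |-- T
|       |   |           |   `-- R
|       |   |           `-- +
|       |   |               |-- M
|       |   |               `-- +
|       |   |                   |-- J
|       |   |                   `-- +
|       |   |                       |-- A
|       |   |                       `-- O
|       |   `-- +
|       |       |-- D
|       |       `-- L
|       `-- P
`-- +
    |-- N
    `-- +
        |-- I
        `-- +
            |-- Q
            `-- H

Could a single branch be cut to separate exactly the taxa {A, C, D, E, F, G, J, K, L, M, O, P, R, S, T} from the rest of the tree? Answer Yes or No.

The MRCA of the listed taxa subtends ((C,(F,B)),((((G,K),((S,E),((T,R),(M,(J,(A,O)))))),(D,L)),P)).
That clade also contains B, which is not in the proposed group, so the group is not monophyletic.

No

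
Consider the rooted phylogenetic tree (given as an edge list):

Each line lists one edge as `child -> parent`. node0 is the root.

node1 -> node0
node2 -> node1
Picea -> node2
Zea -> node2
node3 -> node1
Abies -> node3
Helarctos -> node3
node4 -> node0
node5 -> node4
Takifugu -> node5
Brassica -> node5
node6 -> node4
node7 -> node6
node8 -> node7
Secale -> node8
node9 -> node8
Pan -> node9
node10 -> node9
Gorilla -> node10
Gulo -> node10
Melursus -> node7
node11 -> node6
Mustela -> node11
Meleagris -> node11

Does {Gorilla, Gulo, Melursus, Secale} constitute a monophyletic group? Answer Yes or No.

No

The MRCA of the listed taxa subtends ((Secale,(Pan,(Gorilla,Gulo))),Melursus).
That clade also contains Pan, which is not in the proposed group, so the group is not monophyletic.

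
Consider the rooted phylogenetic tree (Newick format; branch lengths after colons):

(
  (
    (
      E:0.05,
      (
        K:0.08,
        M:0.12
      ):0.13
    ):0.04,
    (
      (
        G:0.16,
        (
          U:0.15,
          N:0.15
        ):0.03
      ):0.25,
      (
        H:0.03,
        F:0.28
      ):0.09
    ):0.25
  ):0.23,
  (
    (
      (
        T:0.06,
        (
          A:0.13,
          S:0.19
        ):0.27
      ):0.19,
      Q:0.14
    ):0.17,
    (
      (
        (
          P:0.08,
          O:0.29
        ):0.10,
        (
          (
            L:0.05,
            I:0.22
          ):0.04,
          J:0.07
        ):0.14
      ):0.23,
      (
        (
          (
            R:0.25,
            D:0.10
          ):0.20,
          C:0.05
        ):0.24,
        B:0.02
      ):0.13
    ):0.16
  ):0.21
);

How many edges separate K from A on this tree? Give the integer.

9

The MRCA of K and A is the root of the tree.
From K up to that node: 4 branches. From A up to the same node: 5 branches. Total: 4 + 5 = 9.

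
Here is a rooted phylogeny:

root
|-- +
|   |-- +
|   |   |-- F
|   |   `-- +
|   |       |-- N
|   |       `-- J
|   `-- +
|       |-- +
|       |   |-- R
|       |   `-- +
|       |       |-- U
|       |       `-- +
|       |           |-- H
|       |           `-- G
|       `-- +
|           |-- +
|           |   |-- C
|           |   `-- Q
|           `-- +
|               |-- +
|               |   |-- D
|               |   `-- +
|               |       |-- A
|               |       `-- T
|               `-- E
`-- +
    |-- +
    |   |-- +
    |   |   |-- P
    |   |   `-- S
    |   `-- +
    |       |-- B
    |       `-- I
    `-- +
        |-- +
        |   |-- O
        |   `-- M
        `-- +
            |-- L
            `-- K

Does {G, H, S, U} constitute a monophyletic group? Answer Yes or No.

The MRCA of the listed taxa is the root, so the smallest clade containing them is the whole tree.
That clade also contains A, B, C, D, E, F, I, J, K, L, M, N, O, P, Q, R, T, which are not in the proposed group, so the group is not monophyletic.

No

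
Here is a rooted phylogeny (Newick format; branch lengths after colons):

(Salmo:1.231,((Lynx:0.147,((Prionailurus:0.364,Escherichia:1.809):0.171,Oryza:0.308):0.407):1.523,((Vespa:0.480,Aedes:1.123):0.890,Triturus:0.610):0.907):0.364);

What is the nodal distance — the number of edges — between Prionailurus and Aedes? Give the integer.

7

The MRCA of Prionailurus and Aedes is the node subtending ((Lynx,((Prionailurus,Escherichia),Oryza)),((Vespa,Aedes),Triturus)).
From Prionailurus up to that node: 4 branches. From Aedes up to the same node: 3 branches. Total: 4 + 3 = 7.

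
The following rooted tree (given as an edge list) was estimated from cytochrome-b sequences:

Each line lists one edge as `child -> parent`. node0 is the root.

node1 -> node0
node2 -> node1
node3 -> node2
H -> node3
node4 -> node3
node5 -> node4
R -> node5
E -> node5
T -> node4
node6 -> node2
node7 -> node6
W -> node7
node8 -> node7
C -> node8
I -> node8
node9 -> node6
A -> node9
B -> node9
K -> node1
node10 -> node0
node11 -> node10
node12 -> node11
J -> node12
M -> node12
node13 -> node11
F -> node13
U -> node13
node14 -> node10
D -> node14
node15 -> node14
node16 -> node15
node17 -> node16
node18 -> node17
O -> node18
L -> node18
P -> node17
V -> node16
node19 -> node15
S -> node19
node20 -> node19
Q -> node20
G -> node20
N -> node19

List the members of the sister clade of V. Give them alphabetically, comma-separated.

L, O, P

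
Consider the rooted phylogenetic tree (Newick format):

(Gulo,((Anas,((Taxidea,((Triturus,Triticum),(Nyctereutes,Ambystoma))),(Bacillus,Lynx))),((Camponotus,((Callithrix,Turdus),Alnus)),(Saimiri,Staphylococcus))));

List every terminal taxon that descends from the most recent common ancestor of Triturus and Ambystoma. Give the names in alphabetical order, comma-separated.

Ambystoma, Nyctereutes, Triticum, Triturus

Tracing Triturus: it sits inside (Triturus,Triticum).
Tracing Ambystoma: it sits inside (Nyctereutes,Ambystoma).
The smallest clade enclosing both is ((Triturus,Triticum),(Nyctereutes,Ambystoma)); the answer is its 4 terminal taxa in alphabetical order.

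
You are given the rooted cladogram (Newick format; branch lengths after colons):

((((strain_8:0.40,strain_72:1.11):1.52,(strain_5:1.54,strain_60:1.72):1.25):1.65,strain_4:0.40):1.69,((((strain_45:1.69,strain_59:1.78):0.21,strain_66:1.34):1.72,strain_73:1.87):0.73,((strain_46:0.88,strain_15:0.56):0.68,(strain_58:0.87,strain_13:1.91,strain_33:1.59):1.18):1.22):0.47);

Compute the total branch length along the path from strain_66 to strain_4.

The path runs strain_66 → … → MRCA → … → strain_4; the MRCA is the root of the tree.
Branch lengths along that path: 1.34 + 1.72 + 0.73 + 0.47 + 1.69 + 0.40 = 6.35.

6.35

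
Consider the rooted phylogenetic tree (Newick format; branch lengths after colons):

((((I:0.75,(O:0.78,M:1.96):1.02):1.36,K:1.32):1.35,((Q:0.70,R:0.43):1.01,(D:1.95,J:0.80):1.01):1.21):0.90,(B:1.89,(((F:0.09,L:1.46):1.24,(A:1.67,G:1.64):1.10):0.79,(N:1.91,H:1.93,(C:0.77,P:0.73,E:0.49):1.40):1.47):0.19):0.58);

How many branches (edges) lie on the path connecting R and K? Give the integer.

The MRCA of R and K is the node subtending (((I,(O,M)),K),((Q,R),(D,J))).
From R up to that node: 3 branches. From K up to the same node: 2 branches. Total: 3 + 2 = 5.

5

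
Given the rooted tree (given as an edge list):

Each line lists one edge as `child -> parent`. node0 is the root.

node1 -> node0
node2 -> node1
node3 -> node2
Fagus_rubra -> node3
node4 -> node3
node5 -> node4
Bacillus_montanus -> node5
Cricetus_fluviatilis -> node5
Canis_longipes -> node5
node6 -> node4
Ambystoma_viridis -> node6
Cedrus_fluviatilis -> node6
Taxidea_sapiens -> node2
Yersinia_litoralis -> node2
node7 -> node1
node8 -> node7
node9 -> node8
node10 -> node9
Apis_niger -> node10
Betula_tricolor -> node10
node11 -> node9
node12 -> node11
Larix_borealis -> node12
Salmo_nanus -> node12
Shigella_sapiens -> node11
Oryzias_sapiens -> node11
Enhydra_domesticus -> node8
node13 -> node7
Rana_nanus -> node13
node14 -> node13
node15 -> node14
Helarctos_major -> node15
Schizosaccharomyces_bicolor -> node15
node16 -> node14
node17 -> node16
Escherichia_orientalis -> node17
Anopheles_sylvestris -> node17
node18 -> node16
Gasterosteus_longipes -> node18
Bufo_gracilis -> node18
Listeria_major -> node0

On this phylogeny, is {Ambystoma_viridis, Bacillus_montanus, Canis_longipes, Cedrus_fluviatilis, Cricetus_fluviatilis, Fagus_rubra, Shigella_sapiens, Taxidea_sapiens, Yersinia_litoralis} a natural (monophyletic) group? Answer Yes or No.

The MRCA of the listed taxa subtends (((Fagus_rubra,((Bacillus_montanus,Cricetus_fluviatilis,Canis_longipes),(Ambystoma_viridis,Cedrus_fluviatilis))),Taxidea_sapiens,Yersinia_litoralis),((((Apis_niger,Betula_tricolor),((Larix_borealis,Salmo_nanus),Shigella_sapiens,Oryzias_sapiens)),Enhydra_domesticus),(Rana_nanus,((Helarctos_major,Schizosaccharomyces_bicolor),((Escherichia_orientalis,Anopheles_sylvestris),(Gasterosteus_longipes,Bufo_gracilis)))))).
That clade also contains Anopheles_sylvestris, Apis_niger, Betula_tricolor, Bufo_gracilis, Enhydra_domesticus, Escherichia_orientalis, Gasterosteus_longipes, Helarctos_major, Larix_borealis, Oryzias_sapiens, Rana_nanus, Salmo_nanus, Schizosaccharomyces_bicolor, which are not in the proposed group, so the group is not monophyletic.

No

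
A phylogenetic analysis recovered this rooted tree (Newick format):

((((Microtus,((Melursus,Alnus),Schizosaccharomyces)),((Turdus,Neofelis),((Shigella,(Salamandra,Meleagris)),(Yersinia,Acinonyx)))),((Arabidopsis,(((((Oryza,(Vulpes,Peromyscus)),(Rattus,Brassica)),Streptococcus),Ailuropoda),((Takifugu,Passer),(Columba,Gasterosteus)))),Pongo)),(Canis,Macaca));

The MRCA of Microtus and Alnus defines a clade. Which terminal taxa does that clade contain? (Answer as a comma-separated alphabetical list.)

Alnus, Melursus, Microtus, Schizosaccharomyces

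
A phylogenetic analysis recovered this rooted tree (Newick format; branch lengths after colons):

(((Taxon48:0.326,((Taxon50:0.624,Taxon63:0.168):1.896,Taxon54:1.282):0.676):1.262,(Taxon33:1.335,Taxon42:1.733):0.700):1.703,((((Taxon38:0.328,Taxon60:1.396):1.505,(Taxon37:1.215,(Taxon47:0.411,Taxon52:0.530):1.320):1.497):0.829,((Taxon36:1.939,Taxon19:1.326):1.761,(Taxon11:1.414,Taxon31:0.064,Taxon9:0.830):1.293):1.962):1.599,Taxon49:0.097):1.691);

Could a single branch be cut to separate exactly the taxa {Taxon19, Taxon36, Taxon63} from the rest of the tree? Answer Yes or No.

The MRCA of the listed taxa is the root, so the smallest clade containing them is the whole tree.
That clade also contains Taxon11, Taxon31, Taxon33, Taxon37, Taxon38, Taxon42, Taxon47, Taxon48, Taxon49, Taxon50, Taxon52, Taxon54, Taxon60, Taxon9, which are not in the proposed group, so the group is not monophyletic.

No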